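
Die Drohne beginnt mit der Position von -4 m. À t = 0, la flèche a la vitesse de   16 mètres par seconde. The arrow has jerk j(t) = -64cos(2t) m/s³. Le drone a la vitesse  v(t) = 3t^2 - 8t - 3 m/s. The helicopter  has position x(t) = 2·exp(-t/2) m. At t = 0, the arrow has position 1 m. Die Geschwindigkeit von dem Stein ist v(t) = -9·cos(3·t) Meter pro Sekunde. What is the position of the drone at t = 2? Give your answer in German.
Ausgehend von der Geschwindigkeit v(t) = 3·t^2 - 8·t - 3, nehmen wir 1 Stammfunktion. Durch Integration von der Geschwindigkeit und Verwendung der Anfangsbedingung x(0) = -4, erhalten wir x(t) = t^3 - 4·t^2 - 3·t - 4. Aus der Gleichung für die Position x(t) = t^3 - 4·t^2 - 3·t - 4, setzen wir t = 2 ein und erhalten x = -18.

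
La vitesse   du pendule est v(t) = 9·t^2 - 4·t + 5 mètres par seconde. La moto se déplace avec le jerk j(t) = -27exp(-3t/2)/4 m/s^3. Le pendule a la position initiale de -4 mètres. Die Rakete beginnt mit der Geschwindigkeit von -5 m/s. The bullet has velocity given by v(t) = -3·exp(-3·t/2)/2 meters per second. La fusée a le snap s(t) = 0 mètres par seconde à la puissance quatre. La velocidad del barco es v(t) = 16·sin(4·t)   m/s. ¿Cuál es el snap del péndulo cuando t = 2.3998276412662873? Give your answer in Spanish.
Debemos derivar nuestra ecuación de la velocidad v(t) = 9·t^2 - 4·t + 5 3 veces. Tomando d/dt de v(t), encontramos a(t) = 18·t - 4. Tomando d/dt de a(t), encontramos j(t) = 18. La derivada de la sacudida da el snap: s(t) = 0. Tenemos el snap s(t) = 0. Sustituyendo t = 2.3998276412662873: s(2.3998276412662873) = 0.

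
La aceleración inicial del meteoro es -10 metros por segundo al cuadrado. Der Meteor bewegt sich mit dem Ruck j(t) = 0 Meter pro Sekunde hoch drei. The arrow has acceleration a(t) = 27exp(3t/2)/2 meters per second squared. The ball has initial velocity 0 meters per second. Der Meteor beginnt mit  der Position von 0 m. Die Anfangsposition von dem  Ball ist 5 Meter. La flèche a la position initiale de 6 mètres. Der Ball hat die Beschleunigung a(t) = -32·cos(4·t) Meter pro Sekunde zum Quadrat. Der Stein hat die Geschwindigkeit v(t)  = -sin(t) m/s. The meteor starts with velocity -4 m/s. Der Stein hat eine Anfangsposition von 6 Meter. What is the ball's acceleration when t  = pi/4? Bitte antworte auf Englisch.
Using a(t) = -32·cos(4·t) and substituting t = pi/4, we find a = 32.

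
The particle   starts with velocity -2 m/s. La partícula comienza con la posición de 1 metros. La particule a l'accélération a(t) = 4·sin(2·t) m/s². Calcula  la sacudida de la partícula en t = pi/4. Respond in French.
En partant de l'accélération a(t) = 4·sin(2·t), nous prenons 1 dérivée. En prenant d/dt de a(t), nous trouvons j(t) = 8·cos(2·t). De l'équation du jerk j(t) = 8·cos(2·t), nous substituons t = pi/4 pour obtenir j = 0.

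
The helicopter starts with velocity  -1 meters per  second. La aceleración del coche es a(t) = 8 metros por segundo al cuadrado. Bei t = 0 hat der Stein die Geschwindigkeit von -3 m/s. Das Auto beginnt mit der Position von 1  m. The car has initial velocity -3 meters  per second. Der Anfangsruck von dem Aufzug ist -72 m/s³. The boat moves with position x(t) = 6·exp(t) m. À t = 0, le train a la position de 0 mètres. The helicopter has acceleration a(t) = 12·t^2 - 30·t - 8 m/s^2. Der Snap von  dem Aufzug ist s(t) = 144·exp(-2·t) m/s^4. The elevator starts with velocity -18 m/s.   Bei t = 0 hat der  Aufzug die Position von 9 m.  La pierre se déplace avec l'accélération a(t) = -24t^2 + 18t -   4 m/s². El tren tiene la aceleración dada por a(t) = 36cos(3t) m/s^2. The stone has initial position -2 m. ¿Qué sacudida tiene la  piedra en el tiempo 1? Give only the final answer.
j(1) = -30.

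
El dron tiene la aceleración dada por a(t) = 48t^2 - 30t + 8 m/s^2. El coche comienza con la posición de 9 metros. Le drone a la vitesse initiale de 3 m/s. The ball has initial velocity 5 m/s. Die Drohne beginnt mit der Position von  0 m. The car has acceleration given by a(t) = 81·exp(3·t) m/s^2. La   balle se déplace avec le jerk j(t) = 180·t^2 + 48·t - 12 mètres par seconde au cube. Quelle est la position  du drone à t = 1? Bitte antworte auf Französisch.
En partant de l'accélération a(t) = 48·t^2 - 30·t + 8, nous prenons 2 intégrales. La primitive de l'accélération est la vitesse. En utilisant v(0) = 3, nous obtenons v(t) = 16·t^3 - 15·t^2 + 8·t + 3. En prenant ∫v(t)dt et en appliquant x(0) = 0, nous trouvons x(t) = 4·t^4 - 5·t^3 + 4·t^2 + 3·t. En utilisant x(t) = 4·t^4 - 5·t^3 + 4·t^2 + 3·t et en substituant t = 1, nous trouvons x = 6.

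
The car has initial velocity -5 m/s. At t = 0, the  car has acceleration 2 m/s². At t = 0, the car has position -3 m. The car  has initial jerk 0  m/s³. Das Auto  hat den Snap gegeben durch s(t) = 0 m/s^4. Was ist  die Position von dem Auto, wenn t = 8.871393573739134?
Wir müssen das Integral unserer Gleichung für den Snap s(t) = 0 4-mal finden. Die Stammfunktion von dem Snap ist der Ruck. Mit j(0) = 0 erhalten wir j(t) = 0. Die Stammfunktion von dem Ruck ist die Beschleunigung. Mit a(0) = 2 erhalten wir a(t) = 2. Mit ∫a(t)dt und Anwendung von v(0) = -5, finden wir v(t) = 2·t - 5. Mit ∫v(t)dt und Anwendung von x(0) = -3, finden wir x(t) = t^2 - 5·t - 3. Aus der Gleichung für die Position x(t) = t^2 - 5·t - 3, setzen wir t = 8.871393573739134 ein und erhalten x = 31.3446560714843.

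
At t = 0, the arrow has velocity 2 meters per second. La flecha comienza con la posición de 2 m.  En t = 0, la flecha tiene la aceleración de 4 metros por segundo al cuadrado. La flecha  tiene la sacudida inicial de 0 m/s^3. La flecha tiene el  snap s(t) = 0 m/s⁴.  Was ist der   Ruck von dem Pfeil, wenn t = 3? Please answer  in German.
Ausgehend von dem Snap s(t) = 0, nehmen wir 1 Integral. Die Stammfunktion von dem Snap ist der Ruck. Mit j(0) = 0 erhalten wir j(t) = 0. Aus der Gleichung für den Ruck j(t) = 0, setzen wir t = 3 ein und erhalten j = 0.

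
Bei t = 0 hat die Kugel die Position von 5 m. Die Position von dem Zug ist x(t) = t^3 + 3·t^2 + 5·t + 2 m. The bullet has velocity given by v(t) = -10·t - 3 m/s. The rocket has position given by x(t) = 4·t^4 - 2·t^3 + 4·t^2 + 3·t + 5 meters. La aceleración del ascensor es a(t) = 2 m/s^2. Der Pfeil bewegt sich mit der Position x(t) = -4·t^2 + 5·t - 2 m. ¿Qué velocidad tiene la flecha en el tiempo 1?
Debemos derivar nuestra ecuación de la posición x(t) = -4·t^2 + 5·t - 2 1 vez. La derivada de la posición da la velocidad: v(t) = 5 - 8·t. Tenemos la velocidad v(t) = 5 - 8·t. Sustituyendo t = 1: v(1) = -3.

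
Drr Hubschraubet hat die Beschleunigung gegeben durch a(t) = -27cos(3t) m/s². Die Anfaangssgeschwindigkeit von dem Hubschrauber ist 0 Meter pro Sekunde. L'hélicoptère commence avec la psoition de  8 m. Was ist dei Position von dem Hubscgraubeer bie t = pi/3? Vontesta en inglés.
To find the answer, we compute 2 antiderivatives of a(t) = -27·cos(3·t). Finding the integral of a(t) and using v(0) = 0: v(t) = -9·sin(3·t). The antiderivative of velocity, with x(0) = 8, gives position: x(t) = 3·cos(3·t) + 5. From the given position equation x(t) = 3·cos(3·t) + 5, we substitute t = pi/3 to get x = 2.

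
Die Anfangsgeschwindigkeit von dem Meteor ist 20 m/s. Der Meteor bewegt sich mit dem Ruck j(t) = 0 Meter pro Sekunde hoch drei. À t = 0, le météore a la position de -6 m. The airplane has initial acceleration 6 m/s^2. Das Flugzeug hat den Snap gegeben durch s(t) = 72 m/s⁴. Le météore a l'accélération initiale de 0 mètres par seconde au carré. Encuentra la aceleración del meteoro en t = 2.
Para resolver esto, necesitamos tomar 1 integral de nuestra ecuación de la sacudida j(t) = 0. Integrando la sacudida y usando la condición inicial a(0) = 0, obtenemos a(t) = 0. De la ecuación de la aceleración a(t) = 0, sustituimos t = 2 para obtener a = 0.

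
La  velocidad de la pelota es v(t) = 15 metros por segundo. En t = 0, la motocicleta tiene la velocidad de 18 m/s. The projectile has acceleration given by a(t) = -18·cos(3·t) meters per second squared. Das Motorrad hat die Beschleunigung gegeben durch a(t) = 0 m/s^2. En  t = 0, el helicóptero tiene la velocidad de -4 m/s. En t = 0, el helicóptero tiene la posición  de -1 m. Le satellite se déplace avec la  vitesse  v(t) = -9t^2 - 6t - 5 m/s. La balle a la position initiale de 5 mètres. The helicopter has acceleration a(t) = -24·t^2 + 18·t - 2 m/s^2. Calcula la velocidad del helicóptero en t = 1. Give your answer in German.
Um dies zu lösen, müssen wir 1 Stammfunktion unserer Gleichung für die Beschleunigung a(t) = -24·t^2 + 18·t - 2 finden. Mit ∫a(t)dt und Anwendung von v(0) = -4, finden wir v(t) = -8·t^3 + 9·t^2 - 2·t - 4. Wir haben die Geschwindigkeit v(t) = -8·t^3 + 9·t^2 - 2·t - 4. Durch Einsetzen von t = 1: v(1) = -5.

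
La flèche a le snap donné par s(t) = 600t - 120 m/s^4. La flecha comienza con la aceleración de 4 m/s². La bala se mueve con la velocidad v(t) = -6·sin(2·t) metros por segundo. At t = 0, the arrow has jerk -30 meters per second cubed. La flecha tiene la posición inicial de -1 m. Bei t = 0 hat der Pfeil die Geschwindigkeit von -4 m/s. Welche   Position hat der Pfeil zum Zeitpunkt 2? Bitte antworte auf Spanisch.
Para resolver esto, necesitamos tomar 4 antiderivadas de nuestra ecuación del snap s(t) = 600·t - 120. Tomando ∫s(t)dt y aplicando j(0) = -30, encontramos j(t) = 300·t^2 - 120·t - 30. La antiderivada de la sacudida, con a(0) = 4, da la aceleración: a(t) = 100·t^3 - 60·t^2 - 30·t + 4. La antiderivada de la aceleración es la velocidad. Usando v(0) = -4, obtenemos v(t) = 25·t^4 - 20·t^3 - 15·t^2 + 4·t - 4. Integrando la velocidad y usando la condición inicial x(0) = -1, obtenemos x(t) = 5·t^5 - 5·t^4 - 5·t^3 + 2·t^2 - 4·t - 1. De la ecuación de la posición x(t) = 5·t^5 - 5·t^4 - 5·t^3 + 2·t^2 - 4·t - 1, sustituimos t = 2 para obtener x = 39.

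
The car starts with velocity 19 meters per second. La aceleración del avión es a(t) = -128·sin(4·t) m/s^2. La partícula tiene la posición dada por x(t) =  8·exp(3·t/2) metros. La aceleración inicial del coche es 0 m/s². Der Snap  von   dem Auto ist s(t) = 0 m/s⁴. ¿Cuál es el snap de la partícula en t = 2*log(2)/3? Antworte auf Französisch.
En partant de la position x(t) = 8·exp(3·t/2), nous prenons 4 dérivées. La dérivée de la position donne la vitesse: v(t) = 12·exp(3·t/2). La dérivée de la vitesse donne l'accélération: a(t) = 18·exp(3·t/2). La dérivée de l'accélération donne le jerk: j(t) = 27·exp(3·t/2). En prenant d/dt de j(t), nous trouvons s(t) = 81·exp(3·t/2)/2. En utilisant s(t) = 81·exp(3·t/2)/2 et en substituant t = 2*log(2)/3, nous trouvons s = 81.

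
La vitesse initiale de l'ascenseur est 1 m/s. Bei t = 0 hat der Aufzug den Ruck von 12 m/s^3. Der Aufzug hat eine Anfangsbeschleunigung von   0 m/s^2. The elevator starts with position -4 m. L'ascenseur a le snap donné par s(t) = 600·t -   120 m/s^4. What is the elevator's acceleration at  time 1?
Starting from snap s(t) = 600·t - 120, we take 2 integrals. The antiderivative of snap, with j(0) = 12, gives jerk: j(t) = 300·t^2 - 120·t + 12. Finding the integral of j(t) and using a(0) = 0: a(t) = 4·t·(25·t^2 - 15·t + 3). Using a(t) = 4·t·(25·t^2 - 15·t + 3) and substituting t = 1, we find a = 52.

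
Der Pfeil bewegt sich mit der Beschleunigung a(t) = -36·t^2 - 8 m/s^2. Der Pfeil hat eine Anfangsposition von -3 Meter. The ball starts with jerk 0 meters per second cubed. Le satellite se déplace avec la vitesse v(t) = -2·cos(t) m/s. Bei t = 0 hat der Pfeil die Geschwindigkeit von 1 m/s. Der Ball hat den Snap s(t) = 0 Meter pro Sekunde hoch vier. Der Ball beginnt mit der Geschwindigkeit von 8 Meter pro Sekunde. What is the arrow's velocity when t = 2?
We need to integrate our acceleration equation a(t) = -36·t^2 - 8 1 time. The antiderivative of acceleration, with v(0) = 1, gives velocity: v(t) = -12·t^3 - 8·t + 1. We have velocity v(t) = -12·t^3 - 8·t + 1. Substituting t = 2: v(2) = -111.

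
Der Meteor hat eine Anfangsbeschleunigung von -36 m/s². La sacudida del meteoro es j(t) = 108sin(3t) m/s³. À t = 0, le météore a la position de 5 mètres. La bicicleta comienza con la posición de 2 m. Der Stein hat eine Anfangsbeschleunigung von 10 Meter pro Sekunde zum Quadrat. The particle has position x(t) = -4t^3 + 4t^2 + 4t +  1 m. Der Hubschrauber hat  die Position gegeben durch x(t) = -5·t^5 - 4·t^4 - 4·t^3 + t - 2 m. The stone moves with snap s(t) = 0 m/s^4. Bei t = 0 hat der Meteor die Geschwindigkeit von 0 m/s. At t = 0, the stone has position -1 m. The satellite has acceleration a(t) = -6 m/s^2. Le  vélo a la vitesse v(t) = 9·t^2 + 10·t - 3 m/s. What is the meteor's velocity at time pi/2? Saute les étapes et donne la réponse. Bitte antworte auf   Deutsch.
v(pi/2) = 12.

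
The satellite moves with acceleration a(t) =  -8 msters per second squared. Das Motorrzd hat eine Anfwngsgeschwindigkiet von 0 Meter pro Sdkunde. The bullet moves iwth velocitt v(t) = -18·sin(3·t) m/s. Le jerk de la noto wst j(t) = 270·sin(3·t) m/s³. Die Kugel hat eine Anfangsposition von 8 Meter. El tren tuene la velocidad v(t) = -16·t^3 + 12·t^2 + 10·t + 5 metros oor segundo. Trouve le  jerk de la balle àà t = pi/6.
Nous devons dériver notre équation de la vitesse v(t) = -18·sin(3·t) 2 fois. La dérivée de la vitesse donne l'accélération: a(t) = -54·cos(3·t). En prenant d/dt de a(t), nous trouvons j(t) = 162·sin(3·t). Nous avons le jerk j(t) = 162·sin(3·t). En substituant t = pi/6: j(pi/6) = 162.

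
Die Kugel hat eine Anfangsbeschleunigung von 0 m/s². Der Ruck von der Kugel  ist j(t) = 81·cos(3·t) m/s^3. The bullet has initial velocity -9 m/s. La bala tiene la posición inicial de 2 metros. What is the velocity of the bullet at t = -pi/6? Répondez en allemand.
Wir müssen unsere Gleichung für den Ruck j(t) = 81·cos(3·t) 2-mal integrieren. Die Stammfunktion von dem Ruck ist die Beschleunigung. Mit a(0) = 0 erhalten wir a(t) = 27·sin(3·t). Durch Integration von der Beschleunigung und Verwendung der Anfangsbedingung v(0) = -9, erhalten wir v(t) = -9·cos(3·t). Aus der Gleichung für die Geschwindigkeit v(t) = -9·cos(3·t), setzen wir t = -pi/6 ein und erhalten v = 0.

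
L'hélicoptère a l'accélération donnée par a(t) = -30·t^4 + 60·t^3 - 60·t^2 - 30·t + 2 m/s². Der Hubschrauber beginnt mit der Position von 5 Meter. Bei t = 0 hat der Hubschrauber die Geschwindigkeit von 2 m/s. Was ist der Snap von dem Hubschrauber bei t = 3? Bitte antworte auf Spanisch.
Partiendo de la aceleración a(t) = -30·t^4 + 60·t^3 - 60·t^2 - 30·t + 2, tomamos 2 derivadas. La derivada de la aceleración da la sacudida: j(t) = -120·t^3 + 180·t^2 - 120·t - 30. Derivando la sacudida, obtenemos el snap: s(t) = -360·t^2 + 360·t - 120. Tenemos el snap s(t) = -360·t^2 + 360·t - 120. Sustituyendo t = 3: s(3) = -2280.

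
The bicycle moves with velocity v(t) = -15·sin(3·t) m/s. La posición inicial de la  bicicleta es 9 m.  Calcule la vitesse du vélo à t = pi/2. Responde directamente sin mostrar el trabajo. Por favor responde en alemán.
Die Geschwindigkeit bei t = pi/2 ist v = 15.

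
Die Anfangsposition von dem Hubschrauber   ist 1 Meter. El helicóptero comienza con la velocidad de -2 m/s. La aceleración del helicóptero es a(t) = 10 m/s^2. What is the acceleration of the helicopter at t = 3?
Using a(t) = 10 and substituting t = 3, we find a = 10.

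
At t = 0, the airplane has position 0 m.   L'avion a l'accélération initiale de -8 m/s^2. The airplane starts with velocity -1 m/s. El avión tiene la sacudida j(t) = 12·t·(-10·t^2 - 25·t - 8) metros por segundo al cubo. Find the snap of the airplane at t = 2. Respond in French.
En partant du jerk j(t) = 12·t·(-10·t^2 - 25·t - 8), nous prenons 1 dérivée. En prenant d/dt de j(t), nous trouvons s(t) = -120·t^2 + 12·t·(-20·t - 25) - 300·t - 96. Nous avons le snap s(t) = -120·t^2 + 12·t·(-20·t - 25) - 300·t - 96. En substituant t = 2: s(2) = -2736.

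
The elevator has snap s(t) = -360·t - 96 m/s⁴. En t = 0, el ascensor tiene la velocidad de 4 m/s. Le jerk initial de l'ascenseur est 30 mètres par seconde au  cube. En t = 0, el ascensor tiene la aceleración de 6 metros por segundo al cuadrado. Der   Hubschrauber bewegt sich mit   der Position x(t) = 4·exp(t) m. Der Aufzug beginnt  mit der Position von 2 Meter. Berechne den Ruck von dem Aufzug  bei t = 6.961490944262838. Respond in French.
Nous devons trouver l'intégrale de notre équation du snap s(t) = -360·t - 96 1 fois. En intégrant le snap et en utilisant la condition initiale j(0) = 30, nous obtenons j(t) = -180·t^2 - 96·t + 30. Nous avons le jerk j(t) = -180·t^2 - 96·t + 30. En substituant t = 6.961490944262838: j(6.961490944262838) = -9361.52724071886.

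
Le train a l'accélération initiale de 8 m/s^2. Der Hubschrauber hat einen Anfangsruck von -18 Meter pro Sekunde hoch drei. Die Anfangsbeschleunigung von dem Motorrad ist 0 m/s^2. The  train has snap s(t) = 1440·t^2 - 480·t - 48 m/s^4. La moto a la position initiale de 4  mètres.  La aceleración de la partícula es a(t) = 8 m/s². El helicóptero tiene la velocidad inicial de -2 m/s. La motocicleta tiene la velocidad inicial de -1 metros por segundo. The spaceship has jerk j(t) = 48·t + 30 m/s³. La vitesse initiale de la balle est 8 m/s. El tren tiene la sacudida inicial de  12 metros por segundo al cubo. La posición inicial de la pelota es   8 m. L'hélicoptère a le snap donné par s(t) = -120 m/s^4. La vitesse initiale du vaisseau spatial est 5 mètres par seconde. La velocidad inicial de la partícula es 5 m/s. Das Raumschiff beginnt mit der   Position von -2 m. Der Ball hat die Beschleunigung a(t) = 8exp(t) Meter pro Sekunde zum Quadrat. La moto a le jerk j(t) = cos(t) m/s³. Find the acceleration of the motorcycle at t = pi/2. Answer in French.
En partant du jerk j(t) = cos(t), nous prenons 1 primitive. La primitive du jerk, avec a(0) = 0, donne l'accélération: a(t) = sin(t). Nous avons l'accélération a(t) = sin(t). En substituant t = pi/2: a(pi/2) = 1.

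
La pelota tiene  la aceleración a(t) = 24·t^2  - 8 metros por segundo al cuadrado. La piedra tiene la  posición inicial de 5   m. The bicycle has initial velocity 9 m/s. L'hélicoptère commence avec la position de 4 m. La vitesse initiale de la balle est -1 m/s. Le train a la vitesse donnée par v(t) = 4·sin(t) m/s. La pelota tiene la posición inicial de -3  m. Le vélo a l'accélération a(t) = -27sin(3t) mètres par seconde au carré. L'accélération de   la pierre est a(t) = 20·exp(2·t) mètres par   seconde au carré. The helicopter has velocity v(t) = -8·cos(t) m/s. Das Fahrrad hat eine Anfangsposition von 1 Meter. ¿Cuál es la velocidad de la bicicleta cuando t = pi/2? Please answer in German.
Wir müssen unsere Gleichung für die Beschleunigung a(t) = -27·sin(3·t) 1-mal integrieren. Die Stammfunktion von der Beschleunigung ist die Geschwindigkeit. Mit v(0) = 9 erhalten wir v(t) = 9·cos(3·t). Mit v(t) = 9·cos(3·t) und Einsetzen von t = pi/2, finden wir v = 0.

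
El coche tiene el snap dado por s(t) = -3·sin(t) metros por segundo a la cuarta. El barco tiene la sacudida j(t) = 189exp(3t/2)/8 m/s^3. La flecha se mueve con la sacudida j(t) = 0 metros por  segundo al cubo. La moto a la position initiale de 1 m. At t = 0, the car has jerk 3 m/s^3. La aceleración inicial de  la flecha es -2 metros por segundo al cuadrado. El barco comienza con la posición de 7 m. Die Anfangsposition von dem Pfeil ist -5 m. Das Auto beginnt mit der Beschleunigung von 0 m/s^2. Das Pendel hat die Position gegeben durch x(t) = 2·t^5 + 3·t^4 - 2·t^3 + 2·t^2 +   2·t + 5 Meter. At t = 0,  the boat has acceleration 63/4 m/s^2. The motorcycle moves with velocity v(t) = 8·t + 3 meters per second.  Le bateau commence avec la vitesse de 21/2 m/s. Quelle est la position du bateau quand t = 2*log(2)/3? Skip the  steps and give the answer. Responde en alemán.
Bei t = 2*log(2)/3, x = 14.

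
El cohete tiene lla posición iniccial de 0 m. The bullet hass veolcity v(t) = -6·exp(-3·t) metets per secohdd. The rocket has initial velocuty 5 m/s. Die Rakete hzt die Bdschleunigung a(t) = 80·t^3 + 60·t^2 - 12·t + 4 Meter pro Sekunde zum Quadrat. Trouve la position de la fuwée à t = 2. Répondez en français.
Nous devons intégrer notre équation de l'accélération a(t) = 80·t^3 + 60·t^2 - 12·t + 4 2 fois. En intégrant l'accélération et en utilisant la condition initiale v(0) = 5, nous obtenons v(t) = 20·t^4 + 20·t^3 - 6·t^2 + 4·t + 5. En intégrant la vitesse et en utilisant la condition initiale x(0) = 0, nous obtenons x(t) = 4·t^5 + 5·t^4 - 2·t^3 + 2·t^2 + 5·t. De l'équation de la position x(t) = 4·t^5 + 5·t^4 - 2·t^3 + 2·t^2 + 5·t, nous substituons t = 2 pour obtenir x = 210.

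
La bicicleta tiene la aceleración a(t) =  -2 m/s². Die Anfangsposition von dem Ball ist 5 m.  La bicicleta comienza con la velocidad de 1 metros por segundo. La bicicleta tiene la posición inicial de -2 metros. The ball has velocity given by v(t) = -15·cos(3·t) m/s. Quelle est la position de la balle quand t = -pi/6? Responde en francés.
Pour résoudre ceci, nous devons prendre 1 intégrale de notre équation de la vitesse v(t) = -15·cos(3·t). En prenant ∫v(t)dt et en appliquant x(0) = 5, nous trouvons x(t) = 5 - 5·sin(3·t). En utilisant x(t) = 5 - 5·sin(3·t) et en substituant t = -pi/6, nous trouvons x = 10.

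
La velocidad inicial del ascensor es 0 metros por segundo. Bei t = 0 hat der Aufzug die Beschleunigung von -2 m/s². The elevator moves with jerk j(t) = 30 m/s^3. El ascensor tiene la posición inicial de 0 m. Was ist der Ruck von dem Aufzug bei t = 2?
Wir haben den Ruck j(t) = 30. Durch Einsetzen von t = 2: j(2) = 30.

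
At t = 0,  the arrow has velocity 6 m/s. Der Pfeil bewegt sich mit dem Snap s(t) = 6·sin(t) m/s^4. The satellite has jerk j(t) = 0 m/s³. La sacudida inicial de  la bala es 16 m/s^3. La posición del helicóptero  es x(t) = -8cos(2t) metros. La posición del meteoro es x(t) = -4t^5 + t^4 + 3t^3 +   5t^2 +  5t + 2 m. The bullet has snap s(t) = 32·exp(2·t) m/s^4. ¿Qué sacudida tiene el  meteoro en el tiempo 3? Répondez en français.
Pour résoudre ceci, nous devons prendre 3 dérivées de notre équation de la position x(t) = -4·t^5 + t^4 + 3·t^3 + 5·t^2 + 5·t + 2. En prenant d/dt de x(t), nous trouvons v(t) = -20·t^4 + 4·t^3 + 9·t^2 + 10·t + 5. En dérivant la vitesse, nous obtenons l'accélération: a(t) = -80·t^3 + 12·t^2 + 18·t + 10. La dérivée de l'accélération donne le jerk: j(t) = -240·t^2 + 24·t + 18. Nous avons le jerk j(t) = -240·t^2 + 24·t + 18. En substituant t = 3: j(3) = -2070.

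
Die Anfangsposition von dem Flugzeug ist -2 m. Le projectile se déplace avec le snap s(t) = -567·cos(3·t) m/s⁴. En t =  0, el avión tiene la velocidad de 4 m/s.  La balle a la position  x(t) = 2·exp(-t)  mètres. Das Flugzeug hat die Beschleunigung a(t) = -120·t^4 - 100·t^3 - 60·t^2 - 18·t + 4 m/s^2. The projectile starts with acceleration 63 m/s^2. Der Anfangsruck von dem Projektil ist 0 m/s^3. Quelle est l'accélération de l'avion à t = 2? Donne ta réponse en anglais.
We have acceleration a(t) = -120·t^4 - 100·t^3 - 60·t^2 - 18·t + 4. Substituting t = 2: a(2) = -2992.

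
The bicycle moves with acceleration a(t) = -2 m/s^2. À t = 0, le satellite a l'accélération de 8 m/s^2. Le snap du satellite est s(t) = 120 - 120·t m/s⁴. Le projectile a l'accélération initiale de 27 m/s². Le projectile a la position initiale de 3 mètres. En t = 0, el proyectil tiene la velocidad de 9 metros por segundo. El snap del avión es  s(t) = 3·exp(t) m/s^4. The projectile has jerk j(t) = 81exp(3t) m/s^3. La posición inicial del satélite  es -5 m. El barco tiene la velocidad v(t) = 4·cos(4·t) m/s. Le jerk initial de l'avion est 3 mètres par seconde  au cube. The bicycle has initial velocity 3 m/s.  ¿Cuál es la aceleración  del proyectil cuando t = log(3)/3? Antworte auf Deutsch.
Ausgehend von dem Ruck j(t) = 81·exp(3·t), nehmen wir 1 Integral. Das Integral von dem Ruck ist die Beschleunigung. Mit a(0) = 27 erhalten wir a(t) = 27·exp(3·t). Mit a(t) = 27·exp(3·t) und Einsetzen von t = log(3)/3, finden wir a = 81.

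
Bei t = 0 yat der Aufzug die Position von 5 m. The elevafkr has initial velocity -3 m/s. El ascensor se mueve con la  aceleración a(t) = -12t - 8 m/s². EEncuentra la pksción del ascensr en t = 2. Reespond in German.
Wir müssen die Stammfunktion unserer Gleichung für die Beschleunigung a(t) = -12·t - 8 2-mal finden. Die Stammfunktion von der Beschleunigung, mit v(0) = -3, ergibt die Geschwindigkeit: v(t) = -6·t^2 - 8·t - 3. Das Integral von der Geschwindigkeit, mit x(0) = 5, ergibt die Position: x(t) = -2·t^3 - 4·t^2 - 3·t + 5. Wir haben die Position x(t) = -2·t^3 - 4·t^2 - 3·t + 5. Durch Einsetzen von t = 2: x(2) = -33.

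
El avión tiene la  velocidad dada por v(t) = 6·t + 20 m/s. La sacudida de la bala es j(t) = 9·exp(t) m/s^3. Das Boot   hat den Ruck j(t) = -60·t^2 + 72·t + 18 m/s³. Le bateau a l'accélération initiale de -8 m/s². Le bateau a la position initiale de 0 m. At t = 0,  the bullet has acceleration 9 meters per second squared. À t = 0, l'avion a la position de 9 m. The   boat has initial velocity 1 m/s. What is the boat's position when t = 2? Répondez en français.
Nous devons trouver l'intégrale de notre équation du jerk j(t) = -60·t^2 + 72·t + 18 3 fois. En intégrant le jerk et en utilisant la condition initiale a(0) = -8, nous obtenons a(t) = -20·t^3 + 36·t^2 + 18·t - 8. La primitive de l'accélération, avec v(0) = 1, donne la vitesse: v(t) = -5·t^4 + 12·t^3 + 9·t^2 - 8·t + 1. L'intégrale de la vitesse est la position. En utilisant x(0) = 0, nous obtenons x(t) = -t^5 + 3·t^4 + 3·t^3 - 4·t^2 + t. En utilisant x(t) = -t^5 + 3·t^4 + 3·t^3 - 4·t^2 + t et en substituant t = 2, nous trouvons x = 26.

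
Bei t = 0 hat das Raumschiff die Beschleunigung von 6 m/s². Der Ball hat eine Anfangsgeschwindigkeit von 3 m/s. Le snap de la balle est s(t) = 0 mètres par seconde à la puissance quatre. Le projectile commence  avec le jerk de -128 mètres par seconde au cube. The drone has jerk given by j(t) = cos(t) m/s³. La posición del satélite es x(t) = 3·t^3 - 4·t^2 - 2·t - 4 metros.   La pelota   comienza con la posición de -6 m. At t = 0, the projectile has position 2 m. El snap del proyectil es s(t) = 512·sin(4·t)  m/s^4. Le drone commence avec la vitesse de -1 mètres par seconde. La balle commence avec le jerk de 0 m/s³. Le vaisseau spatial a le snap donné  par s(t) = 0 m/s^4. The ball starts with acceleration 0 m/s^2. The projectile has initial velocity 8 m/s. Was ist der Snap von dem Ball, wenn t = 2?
Mit s(t) = 0 und Einsetzen von t = 2, finden wir s = 0.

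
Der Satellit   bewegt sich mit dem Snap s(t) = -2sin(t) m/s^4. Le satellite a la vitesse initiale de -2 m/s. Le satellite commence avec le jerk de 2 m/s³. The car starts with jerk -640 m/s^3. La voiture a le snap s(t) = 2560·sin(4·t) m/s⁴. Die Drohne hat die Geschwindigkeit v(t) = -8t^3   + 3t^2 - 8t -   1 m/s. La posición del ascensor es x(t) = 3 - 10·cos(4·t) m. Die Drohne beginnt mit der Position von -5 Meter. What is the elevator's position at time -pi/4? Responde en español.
Tenemos la posición x(t) = 3 - 10·cos(4·t). Sustituyendo t = -pi/4: x(-pi/4) = 13.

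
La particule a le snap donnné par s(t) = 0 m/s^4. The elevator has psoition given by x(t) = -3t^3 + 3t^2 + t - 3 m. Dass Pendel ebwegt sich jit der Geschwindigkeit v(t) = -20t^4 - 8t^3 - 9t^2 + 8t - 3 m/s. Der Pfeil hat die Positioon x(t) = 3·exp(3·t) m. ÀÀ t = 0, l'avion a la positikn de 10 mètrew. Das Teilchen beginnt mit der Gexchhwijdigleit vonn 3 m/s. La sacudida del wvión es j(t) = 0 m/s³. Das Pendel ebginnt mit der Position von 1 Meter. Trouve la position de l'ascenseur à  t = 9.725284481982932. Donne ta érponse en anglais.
We have position x(t) = -3·t^3 + 3·t^2 + t - 3. Substituting t = 9.725284481982932: x(9.725284481982932) = -2469.01725276202.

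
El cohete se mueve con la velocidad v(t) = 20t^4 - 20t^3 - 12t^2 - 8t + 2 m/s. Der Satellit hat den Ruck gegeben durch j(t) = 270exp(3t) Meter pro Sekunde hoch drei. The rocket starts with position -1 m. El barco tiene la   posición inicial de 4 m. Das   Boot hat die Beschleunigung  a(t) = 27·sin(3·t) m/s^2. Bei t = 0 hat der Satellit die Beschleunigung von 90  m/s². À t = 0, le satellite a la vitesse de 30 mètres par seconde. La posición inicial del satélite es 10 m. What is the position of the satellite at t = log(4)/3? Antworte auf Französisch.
Nous devons intégrer notre équation du jerk j(t) = 270·exp(3·t) 3 fois. En intégrant le jerk et en utilisant la condition initiale a(0) = 90, nous obtenons a(t) = 90·exp(3·t). La primitive de l'accélération, avec v(0) = 30, donne la vitesse: v(t) = 30·exp(3·t). L'intégrale de la vitesse, avec x(0) = 10, donne la position: x(t) = 10·exp(3·t). De l'équation de la position x(t) = 10·exp(3·t), nous substituons t = log(4)/3 pour obtenir x = 40.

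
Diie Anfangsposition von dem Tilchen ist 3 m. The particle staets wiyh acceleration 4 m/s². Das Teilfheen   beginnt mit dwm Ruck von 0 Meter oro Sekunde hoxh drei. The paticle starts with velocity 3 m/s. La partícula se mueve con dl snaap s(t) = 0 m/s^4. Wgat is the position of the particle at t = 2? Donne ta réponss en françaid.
En partant du snap s(t) = 0, nous prenons 4 intégrales. En intégrant le snap et en utilisant la condition initiale j(0) = 0, nous obtenons j(t) = 0. La primitive du jerk est l'accélération. En utilisant a(0) = 4, nous obtenons a(t) = 4. L'intégrale de l'accélération est la vitesse. En utilisant v(0) = 3, nous obtenons v(t) = 4·t + 3. L'intégrale de la vitesse, avec x(0) = 3, donne la position: x(t) = 2·t^2 + 3·t + 3. En utilisant x(t) = 2·t^2 + 3·t + 3 et en substituant t = 2, nous trouvons x = 17.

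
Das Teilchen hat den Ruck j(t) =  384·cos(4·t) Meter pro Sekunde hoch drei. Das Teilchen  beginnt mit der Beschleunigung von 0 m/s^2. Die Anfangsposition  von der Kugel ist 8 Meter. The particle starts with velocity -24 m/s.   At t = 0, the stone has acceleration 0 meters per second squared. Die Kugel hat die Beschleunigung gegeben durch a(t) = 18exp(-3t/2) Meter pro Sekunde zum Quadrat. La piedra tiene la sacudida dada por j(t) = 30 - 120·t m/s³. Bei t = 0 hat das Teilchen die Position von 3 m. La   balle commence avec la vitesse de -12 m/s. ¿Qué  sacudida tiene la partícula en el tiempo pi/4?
De la ecuación de la sacudida j(t) = 384·cos(4·t), sustituimos t = pi/4 para obtener j = -384.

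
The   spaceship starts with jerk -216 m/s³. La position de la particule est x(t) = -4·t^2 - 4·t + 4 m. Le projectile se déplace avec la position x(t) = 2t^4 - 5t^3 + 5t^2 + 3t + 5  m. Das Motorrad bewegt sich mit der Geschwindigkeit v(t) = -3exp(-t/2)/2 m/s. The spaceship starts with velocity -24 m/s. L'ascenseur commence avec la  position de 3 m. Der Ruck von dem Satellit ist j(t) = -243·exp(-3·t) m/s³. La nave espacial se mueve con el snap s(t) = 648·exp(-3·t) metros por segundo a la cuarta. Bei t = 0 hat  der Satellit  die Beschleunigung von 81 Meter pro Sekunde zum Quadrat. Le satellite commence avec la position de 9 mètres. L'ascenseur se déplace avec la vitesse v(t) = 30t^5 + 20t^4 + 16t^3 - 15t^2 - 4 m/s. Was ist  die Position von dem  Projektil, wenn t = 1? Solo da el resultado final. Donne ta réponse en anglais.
The answer is 10.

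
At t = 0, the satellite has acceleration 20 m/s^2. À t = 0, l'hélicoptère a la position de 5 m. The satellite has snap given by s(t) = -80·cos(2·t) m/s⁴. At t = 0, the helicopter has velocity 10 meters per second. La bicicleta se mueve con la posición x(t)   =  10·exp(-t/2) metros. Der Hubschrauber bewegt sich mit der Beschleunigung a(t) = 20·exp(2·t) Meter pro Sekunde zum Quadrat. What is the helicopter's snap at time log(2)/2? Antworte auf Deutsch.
Wir müssen unsere Gleichung für die Beschleunigung a(t) = 20·exp(2·t) 2-mal ableiten. Die Ableitung von der Beschleunigung ergibt den Ruck: j(t) = 40·exp(2·t). Mit d/dt von j(t) finden wir s(t) = 80·exp(2·t). Aus der Gleichung für den Snap s(t) = 80·exp(2·t), setzen wir t = log(2)/2 ein und erhalten s = 160.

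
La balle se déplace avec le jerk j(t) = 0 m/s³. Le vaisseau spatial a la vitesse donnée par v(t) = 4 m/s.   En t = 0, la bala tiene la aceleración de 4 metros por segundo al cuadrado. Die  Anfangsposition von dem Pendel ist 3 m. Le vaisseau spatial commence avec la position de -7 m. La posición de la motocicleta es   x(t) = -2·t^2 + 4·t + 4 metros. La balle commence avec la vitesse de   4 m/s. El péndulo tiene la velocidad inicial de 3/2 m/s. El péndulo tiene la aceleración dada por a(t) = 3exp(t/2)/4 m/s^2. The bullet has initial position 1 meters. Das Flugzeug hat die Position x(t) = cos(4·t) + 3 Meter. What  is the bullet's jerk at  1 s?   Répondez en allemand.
Wir haben den Ruck j(t) = 0. Durch Einsetzen von t = 1: j(1) = 0.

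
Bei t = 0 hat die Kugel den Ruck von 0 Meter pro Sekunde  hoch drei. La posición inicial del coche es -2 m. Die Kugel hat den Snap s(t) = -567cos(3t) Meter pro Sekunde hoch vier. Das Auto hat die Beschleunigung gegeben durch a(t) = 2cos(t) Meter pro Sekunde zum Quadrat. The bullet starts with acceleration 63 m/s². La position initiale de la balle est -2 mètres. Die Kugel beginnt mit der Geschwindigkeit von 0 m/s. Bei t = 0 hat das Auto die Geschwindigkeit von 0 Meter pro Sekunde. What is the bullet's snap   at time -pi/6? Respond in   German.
Aus der Gleichung für den Snap s(t) = -567·cos(3·t), setzen wir t = -pi/6 ein und erhalten s = 0.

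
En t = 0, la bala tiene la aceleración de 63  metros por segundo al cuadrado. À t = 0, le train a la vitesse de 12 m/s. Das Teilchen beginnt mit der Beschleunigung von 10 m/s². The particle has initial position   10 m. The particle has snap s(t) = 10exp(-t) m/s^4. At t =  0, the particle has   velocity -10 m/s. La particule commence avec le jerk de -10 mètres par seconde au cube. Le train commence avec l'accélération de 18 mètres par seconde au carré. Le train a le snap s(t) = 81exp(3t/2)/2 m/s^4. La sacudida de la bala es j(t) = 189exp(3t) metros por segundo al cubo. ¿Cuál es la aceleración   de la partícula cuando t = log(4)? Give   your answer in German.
Ausgehend von dem Snap s(t) = 10·exp(-t), nehmen wir 2 Stammfunktionen. Das Integral von dem Snap ist der Ruck. Mit j(0) = -10 erhalten wir j(t) = -10·exp(-t). Durch Integration von dem Ruck und Verwendung der Anfangsbedingung a(0) = 10, erhalten wir a(t) = 10·exp(-t). Mit a(t) = 10·exp(-t) und Einsetzen von t = log(4), finden wir a = 5/2.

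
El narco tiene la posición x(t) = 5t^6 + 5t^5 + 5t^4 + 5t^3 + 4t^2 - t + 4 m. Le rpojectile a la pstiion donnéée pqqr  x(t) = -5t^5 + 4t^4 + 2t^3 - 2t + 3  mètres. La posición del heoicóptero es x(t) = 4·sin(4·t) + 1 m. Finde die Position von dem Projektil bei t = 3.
Wir haben die Position x(t) = -5·t^5 + 4·t^4 + 2·t^3 - 2·t + 3. Durch Einsetzen von t = 3: x(3) = -840.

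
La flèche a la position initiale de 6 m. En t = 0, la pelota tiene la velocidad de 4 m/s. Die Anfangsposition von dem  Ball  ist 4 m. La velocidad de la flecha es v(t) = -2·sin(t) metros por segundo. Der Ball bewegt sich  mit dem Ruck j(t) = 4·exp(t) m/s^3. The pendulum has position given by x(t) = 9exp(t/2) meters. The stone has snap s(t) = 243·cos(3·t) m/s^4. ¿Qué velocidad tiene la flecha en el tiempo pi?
De la ecuación de la velocidad v(t) = -2·sin(t), sustituimos t = pi para obtener v = 0.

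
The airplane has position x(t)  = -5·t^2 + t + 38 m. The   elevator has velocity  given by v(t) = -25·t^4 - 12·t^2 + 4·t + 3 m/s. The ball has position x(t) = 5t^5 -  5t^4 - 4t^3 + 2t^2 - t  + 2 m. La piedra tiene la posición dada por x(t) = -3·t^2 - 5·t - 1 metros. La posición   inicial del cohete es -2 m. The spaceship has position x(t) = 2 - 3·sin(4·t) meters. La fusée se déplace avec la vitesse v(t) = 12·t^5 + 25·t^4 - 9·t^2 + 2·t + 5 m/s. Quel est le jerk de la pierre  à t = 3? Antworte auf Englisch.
Starting from position x(t) = -3·t^2 - 5·t - 1, we take 3 derivatives. The derivative of position gives velocity: v(t) = -6·t - 5. Differentiating velocity, we get acceleration: a(t) = -6. The derivative of acceleration gives jerk: j(t) = 0. We have jerk j(t) = 0. Substituting t = 3: j(3) = 0.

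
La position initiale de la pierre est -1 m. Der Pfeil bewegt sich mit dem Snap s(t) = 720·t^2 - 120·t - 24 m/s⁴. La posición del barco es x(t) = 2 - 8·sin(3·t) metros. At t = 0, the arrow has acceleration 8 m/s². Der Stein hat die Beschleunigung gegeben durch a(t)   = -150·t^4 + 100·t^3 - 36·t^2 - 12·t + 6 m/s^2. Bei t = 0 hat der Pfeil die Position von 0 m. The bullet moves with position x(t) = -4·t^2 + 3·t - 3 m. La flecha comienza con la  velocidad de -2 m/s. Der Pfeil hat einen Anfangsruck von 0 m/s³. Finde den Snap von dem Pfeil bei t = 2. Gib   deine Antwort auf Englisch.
From the given snap equation s(t) = 720·t^2 - 120·t - 24, we substitute t = 2 to get s = 2616.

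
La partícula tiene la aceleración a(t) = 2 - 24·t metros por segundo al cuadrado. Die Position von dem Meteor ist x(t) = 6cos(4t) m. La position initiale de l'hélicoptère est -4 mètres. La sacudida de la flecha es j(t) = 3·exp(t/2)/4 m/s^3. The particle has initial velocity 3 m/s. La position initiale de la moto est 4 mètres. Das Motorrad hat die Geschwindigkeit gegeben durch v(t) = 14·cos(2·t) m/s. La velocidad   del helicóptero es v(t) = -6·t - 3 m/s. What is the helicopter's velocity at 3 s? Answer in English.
From the given velocity equation v(t) = -6·t - 3, we substitute t = 3 to get v = -21.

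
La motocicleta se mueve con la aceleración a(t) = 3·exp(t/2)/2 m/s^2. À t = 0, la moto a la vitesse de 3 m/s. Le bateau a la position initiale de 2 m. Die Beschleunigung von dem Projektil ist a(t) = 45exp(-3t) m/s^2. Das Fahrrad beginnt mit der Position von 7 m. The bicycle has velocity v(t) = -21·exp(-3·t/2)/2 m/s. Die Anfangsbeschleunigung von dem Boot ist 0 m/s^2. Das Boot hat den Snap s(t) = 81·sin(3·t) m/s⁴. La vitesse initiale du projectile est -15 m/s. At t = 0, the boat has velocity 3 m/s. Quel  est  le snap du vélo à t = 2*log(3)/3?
En partant de la vitesse v(t) = -21·exp(-3·t/2)/2, nous prenons 3 dérivées. La dérivée de la vitesse donne l'accélération: a(t) = 63·exp(-3·t/2)/4. En prenant d/dt de a(t), nous trouvons j(t) = -189·exp(-3·t/2)/8. La dérivée du jerk donne le snap: s(t) = 567·exp(-3·t/2)/16. De l'équation du snap s(t) = 567·exp(-3·t/2)/16, nous substituons t = 2*log(3)/3 pour obtenir s = 189/16.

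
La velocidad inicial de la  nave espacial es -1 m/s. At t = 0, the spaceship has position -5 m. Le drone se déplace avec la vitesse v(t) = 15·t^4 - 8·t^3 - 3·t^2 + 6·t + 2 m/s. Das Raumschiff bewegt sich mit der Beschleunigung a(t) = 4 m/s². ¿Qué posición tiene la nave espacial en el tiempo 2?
Para resolver esto, necesitamos tomar 2 antiderivadas de nuestra ecuación de la aceleración a(t) = 4. Tomando ∫a(t)dt y aplicando v(0) = -1, encontramos v(t) = 4·t - 1. Tomando ∫v(t)dt y aplicando x(0) = -5, encontramos x(t) = 2·t^2 - t - 5. Tenemos la posición x(t) = 2·t^2 - t - 5. Sustituyendo t = 2: x(2) = 1.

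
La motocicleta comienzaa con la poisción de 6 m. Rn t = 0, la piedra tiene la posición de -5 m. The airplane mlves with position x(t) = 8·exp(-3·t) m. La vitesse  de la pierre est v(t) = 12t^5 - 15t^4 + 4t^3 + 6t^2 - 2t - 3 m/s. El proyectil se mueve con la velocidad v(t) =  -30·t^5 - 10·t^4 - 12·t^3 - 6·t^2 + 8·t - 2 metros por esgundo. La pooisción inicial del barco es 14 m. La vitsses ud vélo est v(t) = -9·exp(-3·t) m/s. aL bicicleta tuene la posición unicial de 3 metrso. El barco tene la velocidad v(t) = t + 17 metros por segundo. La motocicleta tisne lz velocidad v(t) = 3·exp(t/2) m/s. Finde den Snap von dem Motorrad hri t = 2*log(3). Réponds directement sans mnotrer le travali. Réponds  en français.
À t = 2*log(3), s = 9/8.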